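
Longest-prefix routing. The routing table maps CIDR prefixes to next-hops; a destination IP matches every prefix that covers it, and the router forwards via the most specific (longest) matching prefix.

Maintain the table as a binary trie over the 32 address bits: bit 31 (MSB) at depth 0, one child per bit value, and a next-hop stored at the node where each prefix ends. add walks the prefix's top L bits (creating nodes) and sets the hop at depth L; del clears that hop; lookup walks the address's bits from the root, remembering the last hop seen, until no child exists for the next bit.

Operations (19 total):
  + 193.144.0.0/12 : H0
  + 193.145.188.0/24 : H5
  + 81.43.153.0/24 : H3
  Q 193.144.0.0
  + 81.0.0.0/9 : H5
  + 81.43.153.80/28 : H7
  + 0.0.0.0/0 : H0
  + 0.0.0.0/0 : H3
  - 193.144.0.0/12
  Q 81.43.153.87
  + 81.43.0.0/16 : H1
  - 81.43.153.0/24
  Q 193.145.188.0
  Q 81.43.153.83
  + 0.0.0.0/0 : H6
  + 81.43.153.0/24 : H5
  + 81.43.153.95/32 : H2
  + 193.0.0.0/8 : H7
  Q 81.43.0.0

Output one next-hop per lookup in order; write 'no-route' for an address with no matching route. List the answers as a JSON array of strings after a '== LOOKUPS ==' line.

Trace:
  + 193.144.0.0/12 (H0) depth=12
  + 193.145.188.0/24 (H5) depth=24
  + 81.43.153.0/24 (H3) depth=24
  lookup 193.144.0.0: bits 110000011001000 walk d0:-→d1:-→d2:-→d3:-→d4:-→d5:-→d6:-→d7:-→d8:-→d9:-→d10:-→d11:-→d12:H0→d13:-→d14:-→d15:- -> H0
  + 81.0.0.0/9 (H5) depth=9
  + 81.43.153.80/28 (H7) depth=28
  + 0.0.0.0/0 (H0) depth=0
  + 0.0.0.0/0 (H3) depth=0
  - 193.144.0.0/12 clear@12
  lookup 81.43.153.87: bits 0101000100101011100110010101 walk d0:H3→d1:-→d2:-→d3:-→d4:-→d5:-→d6:-→d7:-→d8:-→d9:H5→d10:-→d11:-→d12:-→d13:-→d14:-→d15:-→d16:-→d17:-→d18:-→d19:-→d20:-→d21:-→d22:-→d23:-→d24:H3→d25:-→d26:-→d27:-→d28:H7 -> H7
  + 81.43.0.0/16 (H1) depth=16
  - 81.43.153.0/24 clear@24
  lookup 193.145.188.0: bits 110000011001000110111100 walk d0:H3→d1:-→d2:-→d3:-→d4:-→d5:-→d6:-→d7:-→d8:-→d9:-→d10:-→d11:-→d12:-→d13:-→d14:-→d15:-→d16:-→d17:-→d18:-→d19:-→d20:-→d21:-→d22:-→d23:-→d24:H5 -> H5
  lookup 81.43.153.83: bits 0101000100101011100110010101 walk d0:H3→d1:-→d2:-→d3:-→d4:-→d5:-→d6:-→d7:-→d8:-→d9:H5→d10:-→d11:-→d12:-→d13:-→d14:-→d15:-→d16:H1→d17:-→d18:-→d19:-→d20:-→d21:-→d22:-→d23:-→d24:-→d25:-→d26:-→d27:-→d28:H7 -> H7
  + 0.0.0.0/0 (H6) depth=0
  + 81.43.153.0/24 (H5) depth=24
  + 81.43.153.95/32 (H2) depth=32
  + 193.0.0.0/8 (H7) depth=8
  lookup 81.43.0.0: bits 0101000100101011 walk d0:H6→d1:-→d2:-→d3:-→d4:-→d5:-→d6:-→d7:-→d8:-→d9:H5→d10:-→d11:-→d12:-→d13:-→d14:-→d15:-→d16:H1 -> H1

== LOOKUPS ==
["H0","H7","H5","H7","H1"]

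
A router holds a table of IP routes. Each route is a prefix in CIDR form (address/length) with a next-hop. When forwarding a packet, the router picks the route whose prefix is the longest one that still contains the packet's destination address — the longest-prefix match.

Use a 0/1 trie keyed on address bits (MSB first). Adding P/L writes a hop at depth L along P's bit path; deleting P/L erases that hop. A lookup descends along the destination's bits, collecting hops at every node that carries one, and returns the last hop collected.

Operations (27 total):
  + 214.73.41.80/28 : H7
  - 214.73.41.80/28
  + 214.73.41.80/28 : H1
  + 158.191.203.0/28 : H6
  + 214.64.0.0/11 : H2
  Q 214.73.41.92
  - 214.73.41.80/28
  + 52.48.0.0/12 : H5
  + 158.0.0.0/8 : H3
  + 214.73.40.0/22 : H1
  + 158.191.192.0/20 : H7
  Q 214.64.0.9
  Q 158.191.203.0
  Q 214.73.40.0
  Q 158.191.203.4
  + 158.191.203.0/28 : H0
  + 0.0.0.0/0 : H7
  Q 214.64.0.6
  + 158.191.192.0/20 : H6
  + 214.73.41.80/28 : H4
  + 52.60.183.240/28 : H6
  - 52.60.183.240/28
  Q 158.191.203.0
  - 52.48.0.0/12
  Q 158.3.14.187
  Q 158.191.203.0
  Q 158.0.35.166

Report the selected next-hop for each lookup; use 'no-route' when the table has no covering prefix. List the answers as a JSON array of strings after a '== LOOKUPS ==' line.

Apply in order:
  + 214.73.41.80/28 (H7) depth=28
  - 214.73.41.80/28 clear@28
  + 214.73.41.80/28 (H1) depth=28
  + 158.191.203.0/28 (H6) depth=28
  + 214.64.0.0/11 (H2) depth=11
  ? 214.73.41.92  path d0:-→d1:-→d2:-→d3:-→d4:-→d5:-→d6:-→d7:-→d8:-→d9:-→d10:-→d11:H2→d12:-→d13:-→d14:-→d15:-→d16:-→d17:-→d18:-→d19:-→d20:-→d21:-→d22:-→d23:-→d24:-→d25:-→d26:-→d27:-→d28:H1  best=H1
  - 214.73.41.80/28 clear@28
  + 52.48.0.0/12 (H5) depth=12
  + 158.0.0.0/8 (H3) depth=8
  + 214.73.40.0/22 (H1) depth=22
  + 158.191.192.0/20 (H7) depth=20
  ? 214.64.0.9  path d0:-→d1:-→d2:-→d3:-→d4:-→d5:-→d6:-→d7:-→d8:-→d9:-→d10:-→d11:H2→d12:-  best=H2
  ? 158.191.203.0  path d0:-→d1:-→d2:-→d3:-→d4:-→d5:-→d6:-→d7:-→d8:H3→d9:-→d10:-→d11:-→d12:-→d13:-→d14:-→d15:-→d16:-→d17:-→d18:-→d19:-→d20:H7→d21:-→d22:-→d23:-→d24:-→d25:-→d26:-→d27:-→d28:H6  best=H6
  ? 214.73.40.0  path d0:-→d1:-→d2:-→d3:-→d4:-→d5:-→d6:-→d7:-→d8:-→d9:-→d10:-→d11:H2→d12:-→d13:-→d14:-→d15:-→d16:-→d17:-→d18:-→d19:-→d20:-→d21:-→d22:H1→d23:-  best=H1
  ? 158.191.203.4  path d0:-→d1:-→d2:-→d3:-→d4:-→d5:-→d6:-→d7:-→d8:H3→d9:-→d10:-→d11:-→d12:-→d13:-→d14:-→d15:-→d16:-→d17:-→d18:-→d19:-→d20:H7→d21:-→d22:-→d23:-→d24:-→d25:-→d26:-→d27:-→d28:H6  best=H6
  + 158.191.203.0/28 (H0) depth=28
  + 0.0.0.0/0 (H7) depth=0
  ? 214.64.0.6  path d0:H7→d1:-→d2:-→d3:-→d4:-→d5:-→d6:-→d7:-→d8:-→d9:-→d10:-→d11:H2→d12:-  best=H2
  + 158.191.192.0/20 (H6) depth=20
  + 214.73.41.80/28 (H4) depth=28
  + 52.60.183.240/28 (H6) depth=28
  - 52.60.183.240/28 clear@28
  ? 158.191.203.0  path d0:H7→d1:-→d2:-→d3:-→d4:-→d5:-→d6:-→d7:-→d8:H3→d9:-→d10:-→d11:-→d12:-→d13:-→d14:-→d15:-→d16:-→d17:-→d18:-→d19:-→d20:H6→d21:-→d22:-→d23:-→d24:-→d25:-→d26:-→d27:-→d28:H0  best=H0
  - 52.48.0.0/12 clear@12
  ? 158.3.14.187  path d0:H7→d1:-→d2:-→d3:-→d4:-→d5:-→d6:-→d7:-→d8:H3  best=H3
  ? 158.191.203.0  path d0:H7→d1:-→d2:-→d3:-→d4:-→d5:-→d6:-→d7:-→d8:H3→d9:-→d10:-→d11:-→d12:-→d13:-→d14:-→d15:-→d16:-→d17:-→d18:-→d19:-→d20:H6→d21:-→d22:-→d23:-→d24:-→d25:-→d26:-→d27:-→d28:H0  best=H0
  ? 158.0.35.166  path d0:H7→d1:-→d2:-→d3:-→d4:-→d5:-→d6:-→d7:-→d8:H3  best=H3

== LOOKUPS ==
["H1","H2","H6","H1","H6","H2","H0","H3","H0","H3"]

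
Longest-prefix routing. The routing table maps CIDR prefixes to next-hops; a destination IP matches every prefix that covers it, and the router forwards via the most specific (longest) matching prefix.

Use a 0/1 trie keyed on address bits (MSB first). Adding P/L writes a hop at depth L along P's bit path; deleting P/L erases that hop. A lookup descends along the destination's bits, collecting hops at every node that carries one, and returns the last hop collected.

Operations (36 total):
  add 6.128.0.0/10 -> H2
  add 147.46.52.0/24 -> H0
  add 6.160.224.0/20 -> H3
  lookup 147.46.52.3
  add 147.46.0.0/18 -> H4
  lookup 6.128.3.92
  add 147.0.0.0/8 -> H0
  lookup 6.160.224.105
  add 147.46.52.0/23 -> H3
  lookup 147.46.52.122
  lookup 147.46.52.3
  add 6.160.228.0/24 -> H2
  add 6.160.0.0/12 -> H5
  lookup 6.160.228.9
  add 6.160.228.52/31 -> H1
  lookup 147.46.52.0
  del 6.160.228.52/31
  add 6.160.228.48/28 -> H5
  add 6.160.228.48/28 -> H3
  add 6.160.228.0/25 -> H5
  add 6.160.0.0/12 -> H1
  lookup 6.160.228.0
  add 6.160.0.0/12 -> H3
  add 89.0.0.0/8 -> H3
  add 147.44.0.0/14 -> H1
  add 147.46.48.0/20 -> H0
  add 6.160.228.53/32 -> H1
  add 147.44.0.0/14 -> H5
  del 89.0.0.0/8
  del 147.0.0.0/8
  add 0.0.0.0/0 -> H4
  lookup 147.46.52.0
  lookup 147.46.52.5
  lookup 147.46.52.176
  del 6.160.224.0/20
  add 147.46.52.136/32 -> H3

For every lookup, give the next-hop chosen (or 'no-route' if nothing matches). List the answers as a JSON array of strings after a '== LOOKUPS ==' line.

Process each operation:
  add 6.128.0.0/10 -> H2 at depth 10
  add 147.46.52.0/24 -> H0 at depth 24
  add 6.160.224.0/20 -> H3 at depth 20
  ? 147.46.52.3  path d0:-→d1:-→d2:-→d3:-→d4:-→d5:-→d6:-→d7:-→d8:-→d9:-→d10:-→d11:-→d12:-→d13:-→d14:-→d15:-→d16:-→d17:-→d18:-→d19:-→d20:-→d21:-→d22:-→d23:-→d24:H0  best=H0
  add 147.46.0.0/18 -> H4 at depth 18
  ? 6.128.3.92  path d0:-→d1:-→d2:-→d3:-→d4:-→d5:-→d6:-→d7:-→d8:-→d9:-→d10:H2  best=H2
  add 147.0.0.0/8 -> H0 at depth 8
  ? 6.160.224.105  path d0:-→d1:-→d2:-→d3:-→d4:-→d5:-→d6:-→d7:-→d8:-→d9:-→d10:H2→d11:-→d12:-→d13:-→d14:-→d15:-→d16:-→d17:-→d18:-→d19:-→d20:H3  best=H3
  add 147.46.52.0/23 -> H3 at depth 23
  ? 147.46.52.122  path d0:-→d1:-→d2:-→d3:-→d4:-→d5:-→d6:-→d7:-→d8:H0→d9:-→d10:-→d11:-→d12:-→d13:-→d14:-→d15:-→d16:-→d17:-→d18:H4→d19:-→d20:-→d21:-→d22:-→d23:H3→d24:H0  best=H0
  ? 147.46.52.3  path d0:-→d1:-→d2:-→d3:-→d4:-→d5:-→d6:-→d7:-→d8:H0→d9:-→d10:-→d11:-→d12:-→d13:-→d14:-→d15:-→d16:-→d17:-→d18:H4→d19:-→d20:-→d21:-→d22:-→d23:H3→d24:H0  best=H0
  add 6.160.228.0/24 -> H2 at depth 24
  add 6.160.0.0/12 -> H5 at depth 12
  ? 6.160.228.9  path d0:-→d1:-→d2:-→d3:-→d4:-→d5:-→d6:-→d7:-→d8:-→d9:-→d10:H2→d11:-→d12:H5→d13:-→d14:-→d15:-→d16:-→d17:-→d18:-→d19:-→d20:H3→d21:-→d22:-→d23:-→d24:H2  best=H2
  add 6.160.228.52/31 -> H1 at depth 31
  ? 147.46.52.0  path d0:-→d1:-→d2:-→d3:-→d4:-→d5:-→d6:-→d7:-→d8:H0→d9:-→d10:-→d11:-→d12:-→d13:-→d14:-→d15:-→d16:-→d17:-→d18:H4→d19:-→d20:-→d21:-→d22:-→d23:H3→d24:H0  best=H0
  del 6.160.228.52/31 (clear depth 31)
  add 6.160.228.48/28 -> H5 at depth 28
  add 6.160.228.48/28 -> H3 at depth 28
  add 6.160.228.0/25 -> H5 at depth 25
  add 6.160.0.0/12 -> H1 at depth 12
  ? 6.160.228.0  path d0:-→d1:-→d2:-→d3:-→d4:-→d5:-→d6:-→d7:-→d8:-→d9:-→d10:H2→d11:-→d12:H1→d13:-→d14:-→d15:-→d16:-→d17:-→d18:-→d19:-→d20:H3→d21:-→d22:-→d23:-→d24:H2→d25:H5→d26:-  best=H5
  add 6.160.0.0/12 -> H3 at depth 12
  add 89.0.0.0/8 -> H3 at depth 8
  add 147.44.0.0/14 -> H1 at depth 14
  add 147.46.48.0/20 -> H0 at depth 20
  add 6.160.228.53/32 -> H1 at depth 32
  add 147.44.0.0/14 -> H5 at depth 14
  del 89.0.0.0/8 (clear depth 8)
  del 147.0.0.0/8 (clear depth 8)
  add 0.0.0.0/0 -> H4 at depth 0
  ? 147.46.52.0  path d0:H4→d1:-→d2:-→d3:-→d4:-→d5:-→d6:-→d7:-→d8:-→d9:-→d10:-→d11:-→d12:-→d13:-→d14:H5→d15:-→d16:-→d17:-→d18:H4→d19:-→d20:H0→d21:-→d22:-→d23:H3→d24:H0  best=H0
  ? 147.46.52.5  path d0:H4→d1:-→d2:-→d3:-→d4:-→d5:-→d6:-→d7:-→d8:-→d9:-→d10:-→d11:-→d12:-→d13:-→d14:H5→d15:-→d16:-→d17:-→d18:H4→d19:-→d20:H0→d21:-→d22:-→d23:H3→d24:H0  best=H0
  ? 147.46.52.176  path d0:H4→d1:-→d2:-→d3:-→d4:-→d5:-→d6:-→d7:-→d8:-→d9:-→d10:-→d11:-→d12:-→d13:-→d14:H5→d15:-→d16:-→d17:-→d18:H4→d19:-→d20:H0→d21:-→d22:-→d23:H3→d24:H0  best=H0
  del 6.160.224.0/20 (clear depth 20)
  add 147.46.52.136/32 -> H3 at depth 32

== LOOKUPS ==
["H0","H2","H3","H0","H0","H2","H0","H5","H0","H0","H0"]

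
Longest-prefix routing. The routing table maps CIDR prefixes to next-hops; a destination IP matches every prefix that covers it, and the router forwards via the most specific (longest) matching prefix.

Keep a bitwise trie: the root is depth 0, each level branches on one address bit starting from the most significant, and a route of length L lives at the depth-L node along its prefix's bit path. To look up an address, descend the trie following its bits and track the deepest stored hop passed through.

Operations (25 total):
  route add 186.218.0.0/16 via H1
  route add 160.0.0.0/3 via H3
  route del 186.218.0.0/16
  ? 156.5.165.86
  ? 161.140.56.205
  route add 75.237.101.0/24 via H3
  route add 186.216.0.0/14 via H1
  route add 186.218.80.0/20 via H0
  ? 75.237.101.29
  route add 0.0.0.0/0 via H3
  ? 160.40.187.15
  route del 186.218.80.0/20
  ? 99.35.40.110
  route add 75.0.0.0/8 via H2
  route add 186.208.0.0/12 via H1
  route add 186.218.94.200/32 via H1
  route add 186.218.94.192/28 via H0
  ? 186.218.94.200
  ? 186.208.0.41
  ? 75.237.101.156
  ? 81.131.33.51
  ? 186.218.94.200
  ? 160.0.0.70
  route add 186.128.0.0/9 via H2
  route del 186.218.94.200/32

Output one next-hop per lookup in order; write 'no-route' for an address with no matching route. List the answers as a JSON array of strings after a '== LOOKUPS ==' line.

Trace:
  + 186.218.0.0/16 (H1) depth=16
  + 160.0.0.0/3 (H3) depth=3
  - 186.218.0.0/16 clear@16
  Q 156.5.165.86: descend 10 ; hops seen [∅] ; pick no-route
  Q 161.140.56.205: descend 101 ; hops seen [H3] ; pick H3
  + 75.237.101.0/24 (H3) depth=24
  + 186.216.0.0/14 (H1) depth=14
  + 186.218.80.0/20 (H0) depth=20
  Q 75.237.101.29: descend 010010111110110101100101 ; hops seen [H3] ; pick H3
  + 0.0.0.0/0 (H3) depth=0
  Q 160.40.187.15: descend 101 ; hops seen [H3,H3] ; pick H3
  - 186.218.80.0/20 clear@20
  Q 99.35.40.110: descend 01 ; hops seen [H3] ; pick H3
  + 75.0.0.0/8 (H2) depth=8
  + 186.208.0.0/12 (H1) depth=12
  + 186.218.94.200/32 (H1) depth=32
  + 186.218.94.192/28 (H0) depth=28
  Q 186.218.94.200: descend 10111010110110100101111011001000 ; hops seen [H3,H3,H1,H1,H0,H1] ; pick H1
  Q 186.208.0.41: descend 101110101101 ; hops seen [H3,H3,H1] ; pick H1
  Q 75.237.101.156: descend 010010111110110101100101 ; hops seen [H3,H2,H3] ; pick H3
  Q 81.131.33.51: descend 010 ; hops seen [H3] ; pick H3
  Q 186.218.94.200: descend 10111010110110100101111011001000 ; hops seen [H3,H3,H1,H1,H0,H1] ; pick H1
  Q 160.0.0.70: descend 101 ; hops seen [H3,H3] ; pick H3
  + 186.128.0.0/9 (H2) depth=9
  - 186.218.94.200/32 clear@32

== LOOKUPS ==
["no-route","H3","H3","H3","H3","H1","H1","H3","H3","H1","H3"]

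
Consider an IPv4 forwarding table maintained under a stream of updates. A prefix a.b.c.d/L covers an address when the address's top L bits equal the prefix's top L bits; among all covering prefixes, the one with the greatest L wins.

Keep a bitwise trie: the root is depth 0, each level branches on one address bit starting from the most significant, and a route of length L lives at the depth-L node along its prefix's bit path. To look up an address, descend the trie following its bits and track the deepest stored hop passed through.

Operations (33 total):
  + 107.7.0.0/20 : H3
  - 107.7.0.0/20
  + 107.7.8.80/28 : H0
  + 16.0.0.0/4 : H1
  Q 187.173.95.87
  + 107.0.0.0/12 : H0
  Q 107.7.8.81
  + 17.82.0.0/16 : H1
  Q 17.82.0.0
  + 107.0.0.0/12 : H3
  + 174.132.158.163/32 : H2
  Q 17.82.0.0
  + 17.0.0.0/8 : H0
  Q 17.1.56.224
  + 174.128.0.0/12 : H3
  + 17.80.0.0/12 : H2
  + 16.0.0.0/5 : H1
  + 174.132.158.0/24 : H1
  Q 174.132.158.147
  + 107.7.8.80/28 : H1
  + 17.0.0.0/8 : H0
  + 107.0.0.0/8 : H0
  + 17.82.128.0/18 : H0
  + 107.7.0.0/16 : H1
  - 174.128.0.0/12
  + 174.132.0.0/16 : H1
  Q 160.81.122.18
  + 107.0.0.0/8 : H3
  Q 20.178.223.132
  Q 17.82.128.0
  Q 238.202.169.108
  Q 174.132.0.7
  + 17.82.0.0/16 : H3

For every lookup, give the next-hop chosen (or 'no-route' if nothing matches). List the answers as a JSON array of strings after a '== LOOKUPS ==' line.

Apply in order:
  add 107.7.0.0/20 -> H3 at depth 20
  del 107.7.0.0/20 (clear depth 20)
  add 107.7.8.80/28 -> H0 at depth 28
  add 16.0.0.0/4 -> H1 at depth 4
  ? 187.173.95.87  path d0:-  best=no-route
  add 107.0.0.0/12 -> H0 at depth 12
  ? 107.7.8.81  path d0:-→d1:-→d2:-→d3:-→d4:-→d5:-→d6:-→d7:-→d8:-→d9:-→d10:-→d11:-→d12:H0→d13:-→d14:-→d15:-→d16:-→d17:-→d18:-→d19:-→d20:-→d21:-→d22:-→d23:-→d24:-→d25:-→d26:-→d27:-→d28:H0  best=H0
  add 17.82.0.0/16 -> H1 at depth 16
  ? 17.82.0.0  path d0:-→d1:-→d2:-→d3:-→d4:H1→d5:-→d6:-→d7:-→d8:-→d9:-→d10:-→d11:-→d12:-→d13:-→d14:-→d15:-→d16:H1  best=H1
  add 107.0.0.0/12 -> H3 at depth 12
  add 174.132.158.163/32 -> H2 at depth 32
  ? 17.82.0.0  path d0:-→d1:-→d2:-→d3:-→d4:H1→d5:-→d6:-→d7:-→d8:-→d9:-→d10:-→d11:-→d12:-→d13:-→d14:-→d15:-→d16:H1  best=H1
  add 17.0.0.0/8 -> H0 at depth 8
  ? 17.1.56.224  path d0:-→d1:-→d2:-→d3:-→d4:H1→d5:-→d6:-→d7:-→d8:H0→d9:-  best=H0
  add 174.128.0.0/12 -> H3 at depth 12
  add 17.80.0.0/12 -> H2 at depth 12
  add 16.0.0.0/5 -> H1 at depth 5
  add 174.132.158.0/24 -> H1 at depth 24
  ? 174.132.158.147  path d0:-→d1:-→d2:-→d3:-→d4:-→d5:-→d6:-→d7:-→d8:-→d9:-→d10:-→d11:-→d12:H3→d13:-→d14:-→d15:-→d16:-→d17:-→d18:-→d19:-→d20:-→d21:-→d22:-→d23:-→d24:H1→d25:-→d26:-  best=H1
  add 107.7.8.80/28 -> H1 at depth 28
  add 17.0.0.0/8 -> H0 at depth 8
  add 107.0.0.0/8 -> H0 at depth 8
  add 17.82.128.0/18 -> H0 at depth 18
  add 107.7.0.0/16 -> H1 at depth 16
  del 174.128.0.0/12 (clear depth 12)
  add 174.132.0.0/16 -> H1 at depth 16
  ? 160.81.122.18  path d0:-→d1:-→d2:-→d3:-→d4:-  best=no-route
  add 107.0.0.0/8 -> H3 at depth 8
  ? 20.178.223.132  path d0:-→d1:-→d2:-→d3:-→d4:H1→d5:H1  best=H1
  ? 17.82.128.0  path d0:-→d1:-→d2:-→d3:-→d4:H1→d5:H1→d6:-→d7:-→d8:H0→d9:-→d10:-→d11:-→d12:H2→d13:-→d14:-→d15:-→d16:H1→d17:-→d18:H0  best=H0
  ? 238.202.169.108  path d0:-→d1:-  best=no-route
  ? 174.132.0.7  path d0:-→d1:-→d2:-→d3:-→d4:-→d5:-→d6:-→d7:-→d8:-→d9:-→d10:-→d11:-→d12:-→d13:-→d14:-→d15:-→d16:H1  best=H1
  add 17.82.0.0/16 -> H3 at depth 16

== LOOKUPS ==
["no-route","H0","H1","H1","H0","H1","no-route","H1","H0","no-route","H1"]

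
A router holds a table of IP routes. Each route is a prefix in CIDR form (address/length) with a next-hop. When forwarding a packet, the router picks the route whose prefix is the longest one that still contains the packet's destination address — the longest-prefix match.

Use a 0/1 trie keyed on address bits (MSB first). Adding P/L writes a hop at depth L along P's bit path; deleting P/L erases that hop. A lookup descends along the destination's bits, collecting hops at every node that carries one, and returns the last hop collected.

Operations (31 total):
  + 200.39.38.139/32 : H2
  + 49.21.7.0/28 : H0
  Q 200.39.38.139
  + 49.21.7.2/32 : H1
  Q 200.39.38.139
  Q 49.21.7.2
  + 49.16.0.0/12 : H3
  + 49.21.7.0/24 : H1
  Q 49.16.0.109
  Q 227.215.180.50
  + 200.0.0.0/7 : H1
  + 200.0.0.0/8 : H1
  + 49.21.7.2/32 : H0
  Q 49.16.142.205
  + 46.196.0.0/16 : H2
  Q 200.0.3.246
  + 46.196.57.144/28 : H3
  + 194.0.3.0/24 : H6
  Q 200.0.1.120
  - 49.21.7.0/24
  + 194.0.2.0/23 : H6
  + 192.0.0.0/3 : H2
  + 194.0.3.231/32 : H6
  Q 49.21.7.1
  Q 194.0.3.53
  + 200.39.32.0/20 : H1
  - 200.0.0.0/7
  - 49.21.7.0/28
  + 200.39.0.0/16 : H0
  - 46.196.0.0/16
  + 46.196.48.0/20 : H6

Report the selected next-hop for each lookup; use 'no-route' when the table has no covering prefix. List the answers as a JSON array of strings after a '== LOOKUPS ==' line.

Process each operation:
  add 200.39.38.139/32 -> H2 at depth 32
  add 49.21.7.0/28 -> H0 at depth 28
  lookup 200.39.38.139: bits 11001000001001110010011010001011 walk d0:-→d1:-→d2:-→d3:-→d4:-→d5:-→d6:-→d7:-→d8:-→d9:-→d10:-→d11:-→d12:-→d13:-→d14:-→d15:-→d16:-→d17:-→d18:-→d19:-→d20:-→d21:-→d22:-→d23:-→d24:-→d25:-→d26:-→d27:-→d28:-→d29:-→d30:-→d31:-→d32:H2 -> H2
  add 49.21.7.2/32 -> H1 at depth 32
  lookup 200.39.38.139: bits 11001000001001110010011010001011 walk d0:-→d1:-→d2:-→d3:-→d4:-→d5:-→d6:-→d7:-→d8:-→d9:-→d10:-→d11:-→d12:-→d13:-→d14:-→d15:-→d16:-→d17:-→d18:-→d19:-→d20:-→d21:-→d22:-→d23:-→d24:-→d25:-→d26:-→d27:-→d28:-→d29:-→d30:-→d31:-→d32:H2 -> H2
  lookup 49.21.7.2: bits 00110001000101010000011100000010 walk d0:-→d1:-→d2:-→d3:-→d4:-→d5:-→d6:-→d7:-→d8:-→d9:-→d10:-→d11:-→d12:-→d13:-→d14:-→d15:-→d16:-→d17:-→d18:-→d19:-→d20:-→d21:-→d22:-→d23:-→d24:-→d25:-→d26:-→d27:-→d28:H0→d29:-→d30:-→d31:-→d32:H1 -> H1
  add 49.16.0.0/12 -> H3 at depth 12
  add 49.21.7.0/24 -> H1 at depth 24
  lookup 49.16.0.109: bits 0011000100010 walk d0:-→d1:-→d2:-→d3:-→d4:-→d5:-→d6:-→d7:-→d8:-→d9:-→d10:-→d11:-→d12:H3→d13:- -> H3
  lookup 227.215.180.50: bits 11 walk d0:-→d1:-→d2:- -> no-route
  add 200.0.0.0/7 -> H1 at depth 7
  add 200.0.0.0/8 -> H1 at depth 8
  add 49.21.7.2/32 -> H0 at depth 32
  lookup 49.16.142.205: bits 0011000100010 walk d0:-→d1:-→d2:-→d3:-→d4:-→d5:-→d6:-→d7:-→d8:-→d9:-→d10:-→d11:-→d12:H3→d13:- -> H3
  add 46.196.0.0/16 -> H2 at depth 16
  lookup 200.0.3.246: bits 1100100000 walk d0:-→d1:-→d2:-→d3:-→d4:-→d5:-→d6:-→d7:H1→d8:H1→d9:-→d10:- -> H1
  add 46.196.57.144/28 -> H3 at depth 28
  add 194.0.3.0/24 -> H6 at depth 24
  lookup 200.0.1.120: bits 1100100000 walk d0:-→d1:-→d2:-→d3:-→d4:-→d5:-→d6:-→d7:H1→d8:H1→d9:-→d10:- -> H1
  del 49.21.7.0/24 (clear depth 24)
  add 194.0.2.0/23 -> H6 at depth 23
  add 192.0.0.0/3 -> H2 at depth 3
  add 194.0.3.231/32 -> H6 at depth 32
  lookup 49.21.7.1: bits 001100010001010100000111000000 walk d0:-→d1:-→d2:-→d3:-→d4:-→d5:-→d6:-→d7:-→d8:-→d9:-→d10:-→d11:-→d12:H3→d13:-→d14:-→d15:-→d16:-→d17:-→d18:-→d19:-→d20:-→d21:-→d22:-→d23:-→d24:-→d25:-→d26:-→d27:-→d28:H0→d29:-→d30:- -> H0
  lookup 194.0.3.53: bits 110000100000000000000011 walk d0:-→d1:-→d2:-→d3:H2→d4:-→d5:-→d6:-→d7:-→d8:-→d9:-→d10:-→d11:-→d12:-→d13:-→d14:-→d15:-→d16:-→d17:-→d18:-→d19:-→d20:-→d21:-→d22:-→d23:H6→d24:H6 -> H6
  add 200.39.32.0/20 -> H1 at depth 20
  del 200.0.0.0/7 (clear depth 7)
  del 49.21.7.0/28 (clear depth 28)
  add 200.39.0.0/16 -> H0 at depth 16
  del 46.196.0.0/16 (clear depth 16)
  add 46.196.48.0/20 -> H6 at depth 20

== LOOKUPS ==
["H2","H2","H1","H3","no-route","H3","H1","H1","H0","H6"]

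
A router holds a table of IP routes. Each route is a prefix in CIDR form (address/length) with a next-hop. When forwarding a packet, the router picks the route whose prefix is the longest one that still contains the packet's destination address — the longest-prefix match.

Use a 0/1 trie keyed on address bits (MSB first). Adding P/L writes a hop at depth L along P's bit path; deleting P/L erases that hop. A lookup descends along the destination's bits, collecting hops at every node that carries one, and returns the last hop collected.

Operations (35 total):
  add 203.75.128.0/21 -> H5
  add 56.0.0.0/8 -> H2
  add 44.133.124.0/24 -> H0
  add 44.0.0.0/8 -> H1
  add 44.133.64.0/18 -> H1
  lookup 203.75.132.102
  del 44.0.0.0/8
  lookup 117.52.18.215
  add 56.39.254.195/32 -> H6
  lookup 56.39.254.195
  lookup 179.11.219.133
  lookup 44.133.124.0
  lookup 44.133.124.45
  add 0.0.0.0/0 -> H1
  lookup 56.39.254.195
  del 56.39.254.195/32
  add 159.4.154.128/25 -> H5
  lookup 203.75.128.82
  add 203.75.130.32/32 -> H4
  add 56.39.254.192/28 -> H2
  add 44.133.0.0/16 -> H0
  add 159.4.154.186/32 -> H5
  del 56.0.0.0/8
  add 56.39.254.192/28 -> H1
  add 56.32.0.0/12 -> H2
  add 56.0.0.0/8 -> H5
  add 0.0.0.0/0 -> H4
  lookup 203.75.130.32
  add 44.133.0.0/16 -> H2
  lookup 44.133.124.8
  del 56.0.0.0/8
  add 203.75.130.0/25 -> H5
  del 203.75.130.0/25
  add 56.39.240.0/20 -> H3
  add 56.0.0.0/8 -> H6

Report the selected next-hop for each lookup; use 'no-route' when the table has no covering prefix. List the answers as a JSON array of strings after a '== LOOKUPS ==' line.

Trace:
  add 203.75.128.0/21 -> H5 at depth 21
  add 56.0.0.0/8 -> H2 at depth 8
  add 44.133.124.0/24 -> H0 at depth 24
  add 44.0.0.0/8 -> H1 at depth 8
  add 44.133.64.0/18 -> H1 at depth 18
  ? 203.75.132.102  path d0:-→d1:-→d2:-→d3:-→d4:-→d5:-→d6:-→d7:-→d8:-→d9:-→d10:-→d11:-→d12:-→d13:-→d14:-→d15:-→d16:-→d17:-→d18:-→d19:-→d20:-→d21:H5  best=H5
  - 44.0.0.0/8 clear@8
  ? 117.52.18.215  path d0:-→d1:-  best=no-route
  add 56.39.254.195/32 -> H6 at depth 32
  ? 56.39.254.195  path d0:-→d1:-→d2:-→d3:-→d4:-→d5:-→d6:-→d7:-→d8:H2→d9:-→d10:-→d11:-→d12:-→d13:-→d14:-→d15:-→d16:-→d17:-→d18:-→d19:-→d20:-→d21:-→d22:-→d23:-→d24:-→d25:-→d26:-→d27:-→d28:-→d29:-→d30:-→d31:-→d32:H6  best=H6
  ? 179.11.219.133  path d0:-→d1:-  best=no-route
  ? 44.133.124.0  path d0:-→d1:-→d2:-→d3:-→d4:-→d5:-→d6:-→d7:-→d8:-→d9:-→d10:-→d11:-→d12:-→d13:-→d14:-→d15:-→d16:-→d17:-→d18:H1→d19:-→d20:-→d21:-→d22:-→d23:-→d24:H0  best=H0
  ? 44.133.124.45  path d0:-→d1:-→d2:-→d3:-→d4:-→d5:-→d6:-→d7:-→d8:-→d9:-→d10:-→d11:-→d12:-→d13:-→d14:-→d15:-→d16:-→d17:-→d18:H1→d19:-→d20:-→d21:-→d22:-→d23:-→d24:H0  best=H0
  add 0.0.0.0/0 -> H1 at depth 0
  ? 56.39.254.195  path d0:H1→d1:-→d2:-→d3:-→d4:-→d5:-→d6:-→d7:-→d8:H2→d9:-→d10:-→d11:-→d12:-→d13:-→d14:-→d15:-→d16:-→d17:-→d18:-→d19:-→d20:-→d21:-→d22:-→d23:-→d24:-→d25:-→d26:-→d27:-→d28:-→d29:-→d30:-→d31:-→d32:H6  best=H6
  - 56.39.254.195/32 clear@32
  add 159.4.154.128/25 -> H5 at depth 25
  ? 203.75.128.82  path d0:H1→d1:-→d2:-→d3:-→d4:-→d5:-→d6:-→d7:-→d8:-→d9:-→d10:-→d11:-→d12:-→d13:-→d14:-→d15:-→d16:-→d17:-→d18:-→d19:-→d20:-→d21:H5  best=H5
  add 203.75.130.32/32 -> H4 at depth 32
  add 56.39.254.192/28 -> H2 at depth 28
  add 44.133.0.0/16 -> H0 at depth 16
  add 159.4.154.186/32 -> H5 at depth 32
  - 56.0.0.0/8 clear@8
  add 56.39.254.192/28 -> H1 at depth 28
  add 56.32.0.0/12 -> H2 at depth 12
  add 56.0.0.0/8 -> H5 at depth 8
  add 0.0.0.0/0 -> H4 at depth 0
  ? 203.75.130.32  path d0:H4→d1:-→d2:-→d3:-→d4:-→d5:-→d6:-→d7:-→d8:-→d9:-→d10:-→d11:-→d12:-→d13:-→d14:-→d15:-→d16:-→d17:-→d18:-→d19:-→d20:-→d21:H5→d22:-→d23:-→d24:-→d25:-→d26:-→d27:-→d28:-→d29:-→d30:-→d31:-→d32:H4  best=H4
  add 44.133.0.0/16 -> H2 at depth 16
  ? 44.133.124.8  path d0:H4→d1:-→d2:-→d3:-→d4:-→d5:-→d6:-→d7:-→d8:-→d9:-→d10:-→d11:-→d12:-→d13:-→d14:-→d15:-→d16:H2→d17:-→d18:H1→d19:-→d20:-→d21:-→d22:-→d23:-→d24:H0  best=H0
  - 56.0.0.0/8 clear@8
  add 203.75.130.0/25 -> H5 at depth 25
  - 203.75.130.0/25 clear@25
  add 56.39.240.0/20 -> H3 at depth 20
  add 56.0.0.0/8 -> H6 at depth 8

== LOOKUPS ==
["H5","no-route","H6","no-route","H0","H0","H6","H5","H4","H0"]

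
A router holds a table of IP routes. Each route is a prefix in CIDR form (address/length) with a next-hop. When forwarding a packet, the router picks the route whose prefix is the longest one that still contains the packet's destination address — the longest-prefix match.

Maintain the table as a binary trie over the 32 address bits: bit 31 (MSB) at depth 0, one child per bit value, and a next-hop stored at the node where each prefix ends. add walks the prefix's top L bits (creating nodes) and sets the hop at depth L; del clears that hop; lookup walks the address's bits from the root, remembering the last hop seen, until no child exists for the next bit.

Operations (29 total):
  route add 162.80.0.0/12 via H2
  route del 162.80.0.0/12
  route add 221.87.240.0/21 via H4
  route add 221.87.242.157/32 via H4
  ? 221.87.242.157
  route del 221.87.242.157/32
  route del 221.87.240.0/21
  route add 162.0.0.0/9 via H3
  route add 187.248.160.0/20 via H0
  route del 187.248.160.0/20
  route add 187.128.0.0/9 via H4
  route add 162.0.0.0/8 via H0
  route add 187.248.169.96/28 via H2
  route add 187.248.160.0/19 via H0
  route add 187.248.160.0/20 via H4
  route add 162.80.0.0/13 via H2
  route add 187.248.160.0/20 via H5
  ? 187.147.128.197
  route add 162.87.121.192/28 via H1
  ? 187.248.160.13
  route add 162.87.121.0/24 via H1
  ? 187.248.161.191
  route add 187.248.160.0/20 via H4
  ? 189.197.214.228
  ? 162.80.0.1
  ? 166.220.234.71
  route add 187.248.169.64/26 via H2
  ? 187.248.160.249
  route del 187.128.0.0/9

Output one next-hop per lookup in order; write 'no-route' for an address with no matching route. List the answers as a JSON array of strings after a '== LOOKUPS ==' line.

Process each operation:
  + 162.80.0.0/12 (H2) depth=12
  del 162.80.0.0/12 (clear depth 12)
  + 221.87.240.0/21 (H4) depth=21
  + 221.87.242.157/32 (H4) depth=32
  ? 221.87.242.157  path d0:-→d1:-→d2:-→d3:-→d4:-→d5:-→d6:-→d7:-→d8:-→d9:-→d10:-→d11:-→d12:-→d13:-→d14:-→d15:-→d16:-→d17:-→d18:-→d19:-→d20:-→d21:H4→d22:-→d23:-→d24:-→d25:-→d26:-→d27:-→d28:-→d29:-→d30:-→d31:-→d32:H4  best=H4
  del 221.87.242.157/32 (clear depth 32)
  del 221.87.240.0/21 (clear depth 21)
  + 162.0.0.0/9 (H3) depth=9
  + 187.248.160.0/20 (H0) depth=20
  del 187.248.160.0/20 (clear depth 20)
  + 187.128.0.0/9 (H4) depth=9
  + 162.0.0.0/8 (H0) depth=8
  + 187.248.169.96/28 (H2) depth=28
  + 187.248.160.0/19 (H0) depth=19
  + 187.248.160.0/20 (H4) depth=20
  + 162.80.0.0/13 (H2) depth=13
  + 187.248.160.0/20 (H5) depth=20
  ? 187.147.128.197  path d0:-→d1:-→d2:-→d3:-→d4:-→d5:-→d6:-→d7:-→d8:-→d9:H4  best=H4
  + 162.87.121.192/28 (H1) depth=28
  ? 187.248.160.13  path d0:-→d1:-→d2:-→d3:-→d4:-→d5:-→d6:-→d7:-→d8:-→d9:H4→d10:-→d11:-→d12:-→d13:-→d14:-→d15:-→d16:-→d17:-→d18:-→d19:H0→d20:H5  best=H5
  + 162.87.121.0/24 (H1) depth=24
  ? 187.248.161.191  path d0:-→d1:-→d2:-→d3:-→d4:-→d5:-→d6:-→d7:-→d8:-→d9:H4→d10:-→d11:-→d12:-→d13:-→d14:-→d15:-→d16:-→d17:-→d18:-→d19:H0→d20:H5  best=H5
  + 187.248.160.0/20 (H4) depth=20
  ? 189.197.214.228  path d0:-→d1:-→d2:-→d3:-→d4:-→d5:-  best=no-route
  ? 162.80.0.1  path d0:-→d1:-→d2:-→d3:-→d4:-→d5:-→d6:-→d7:-→d8:H0→d9:H3→d10:-→d11:-→d12:-→d13:H2  best=H2
  ? 166.220.234.71  path d0:-→d1:-→d2:-→d3:-→d4:-→d5:-  best=no-route
  + 187.248.169.64/26 (H2) depth=26
  ? 187.248.160.249  path d0:-→d1:-→d2:-→d3:-→d4:-→d5:-→d6:-→d7:-→d8:-→d9:H4→d10:-→d11:-→d12:-→d13:-→d14:-→d15:-→d16:-→d17:-→d18:-→d19:H0→d20:H4  best=H4
  del 187.128.0.0/9 (clear depth 9)

== LOOKUPS ==
["H4","H4","H5","H5","no-route","H2","no-route","H4"]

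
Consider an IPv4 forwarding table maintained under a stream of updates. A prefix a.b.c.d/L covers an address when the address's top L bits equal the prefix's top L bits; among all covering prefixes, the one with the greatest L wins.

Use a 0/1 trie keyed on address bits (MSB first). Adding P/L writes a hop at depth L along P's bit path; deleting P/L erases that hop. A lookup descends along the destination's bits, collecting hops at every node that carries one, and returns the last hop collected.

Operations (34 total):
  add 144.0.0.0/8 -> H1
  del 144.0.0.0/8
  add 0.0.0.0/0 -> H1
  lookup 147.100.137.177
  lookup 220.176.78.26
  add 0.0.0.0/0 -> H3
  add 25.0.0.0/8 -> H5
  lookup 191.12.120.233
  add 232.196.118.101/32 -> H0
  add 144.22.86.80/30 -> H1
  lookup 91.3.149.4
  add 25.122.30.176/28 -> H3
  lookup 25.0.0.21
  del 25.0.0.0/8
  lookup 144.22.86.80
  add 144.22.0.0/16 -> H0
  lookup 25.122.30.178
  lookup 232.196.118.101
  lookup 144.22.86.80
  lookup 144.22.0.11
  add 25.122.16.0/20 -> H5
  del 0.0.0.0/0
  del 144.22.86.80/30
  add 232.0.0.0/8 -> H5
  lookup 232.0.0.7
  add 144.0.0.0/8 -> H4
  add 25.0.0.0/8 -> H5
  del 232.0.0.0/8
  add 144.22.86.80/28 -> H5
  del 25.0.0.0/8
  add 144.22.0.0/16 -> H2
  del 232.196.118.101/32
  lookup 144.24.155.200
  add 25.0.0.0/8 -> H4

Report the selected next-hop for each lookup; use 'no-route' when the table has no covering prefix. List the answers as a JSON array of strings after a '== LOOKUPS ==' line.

Trace:
  + 144.0.0.0/8 (H1) depth=8
  del 144.0.0.0/8 (clear depth 8)
  + 0.0.0.0/0 (H1) depth=0
  lookup 147.100.137.177: bits 100100 walk d0:H1→d1:-→d2:-→d3:-→d4:-→d5:-→d6:- -> H1
  lookup 220.176.78.26: bits 1 walk d0:H1→d1:- -> H1
  + 0.0.0.0/0 (H3) depth=0
  + 25.0.0.0/8 (H5) depth=8
  lookup 191.12.120.233: bits 10 walk d0:H3→d1:-→d2:- -> H3
  + 232.196.118.101/32 (H0) depth=32
  + 144.22.86.80/30 (H1) depth=30
  lookup 91.3.149.4: bits 0 walk d0:H3→d1:- -> H3
  + 25.122.30.176/28 (H3) depth=28
  lookup 25.0.0.21: bits 000110010 walk d0:H3→d1:-→d2:-→d3:-→d4:-→d5:-→d6:-→d7:-→d8:H5→d9:- -> H5
  del 25.0.0.0/8 (clear depth 8)
  lookup 144.22.86.80: bits 100100000001011001010110010100 walk d0:H3→d1:-→d2:-→d3:-→d4:-→d5:-→d6:-→d7:-→d8:-→d9:-→d10:-→d11:-→d12:-→d13:-→d14:-→d15:-→d16:-→d17:-→d18:-→d19:-→d20:-→d21:-→d22:-→d23:-→d24:-→d25:-→d26:-→d27:-→d28:-→d29:-→d30:H1 -> H1
  + 144.22.0.0/16 (H0) depth=16
  lookup 25.122.30.178: bits 0001100101111010000111101011 walk d0:H3→d1:-→d2:-→d3:-→d4:-→d5:-→d6:-→d7:-→d8:-→d9:-→d10:-→d11:-→d12:-→d13:-→d14:-→d15:-→d16:-→d17:-→d18:-→d19:-→d20:-→d21:-→d22:-→d23:-→d24:-→d25:-→d26:-→d27:-→d28:H3 -> H3
  lookup 232.196.118.101: bits 11101000110001000111011001100101 walk d0:H3→d1:-→d2:-→d3:-→d4:-→d5:-→d6:-→d7:-→d8:-→d9:-→d10:-→d11:-→d12:-→d13:-→d14:-→d15:-→d16:-→d17:-→d18:-→d19:-→d20:-→d21:-→d22:-→d23:-→d24:-→d25:-→d26:-→d27:-→d28:-→d29:-→d30:-→d31:-→d32:H0 -> H0
  lookup 144.22.86.80: bits 100100000001011001010110010100 walk d0:H3→d1:-→d2:-→d3:-→d4:-→d5:-→d6:-→d7:-→d8:-→d9:-→d10:-→d11:-→d12:-→d13:-→d14:-→d15:-→d16:H0→d17:-→d18:-→d19:-→d20:-→d21:-→d22:-→d23:-→d24:-→d25:-→d26:-→d27:-→d28:-→d29:-→d30:H1 -> H1
  lookup 144.22.0.11: bits 10010000000101100 walk d0:H3→d1:-→d2:-→d3:-→d4:-→d5:-→d6:-→d7:-→d8:-→d9:-→d10:-→d11:-→d12:-→d13:-→d14:-→d15:-→d16:H0→d17:- -> H0
  + 25.122.16.0/20 (H5) depth=20
  del 0.0.0.0/0 (clear depth 0)
  del 144.22.86.80/30 (clear depth 30)
  + 232.0.0.0/8 (H5) depth=8
  lookup 232.0.0.7: bits 11101000 walk d0:-→d1:-→d2:-→d3:-→d4:-→d5:-→d6:-→d7:-→d8:H5 -> H5
  + 144.0.0.0/8 (H4) depth=8
  + 25.0.0.0/8 (H5) depth=8
  del 232.0.0.0/8 (clear depth 8)
  + 144.22.86.80/28 (H5) depth=28
  del 25.0.0.0/8 (clear depth 8)
  + 144.22.0.0/16 (H2) depth=16
  del 232.196.118.101/32 (clear depth 32)
  lookup 144.24.155.200: bits 100100000001 walk d0:-→d1:-→d2:-→d3:-→d4:-→d5:-→d6:-→d7:-→d8:H4→d9:-→d10:-→d11:-→d12:- -> H4
  + 25.0.0.0/8 (H4) depth=8

== LOOKUPS ==
["H1","H1","H3","H3","H5","H1","H3","H0","H1","H0","H5","H4"]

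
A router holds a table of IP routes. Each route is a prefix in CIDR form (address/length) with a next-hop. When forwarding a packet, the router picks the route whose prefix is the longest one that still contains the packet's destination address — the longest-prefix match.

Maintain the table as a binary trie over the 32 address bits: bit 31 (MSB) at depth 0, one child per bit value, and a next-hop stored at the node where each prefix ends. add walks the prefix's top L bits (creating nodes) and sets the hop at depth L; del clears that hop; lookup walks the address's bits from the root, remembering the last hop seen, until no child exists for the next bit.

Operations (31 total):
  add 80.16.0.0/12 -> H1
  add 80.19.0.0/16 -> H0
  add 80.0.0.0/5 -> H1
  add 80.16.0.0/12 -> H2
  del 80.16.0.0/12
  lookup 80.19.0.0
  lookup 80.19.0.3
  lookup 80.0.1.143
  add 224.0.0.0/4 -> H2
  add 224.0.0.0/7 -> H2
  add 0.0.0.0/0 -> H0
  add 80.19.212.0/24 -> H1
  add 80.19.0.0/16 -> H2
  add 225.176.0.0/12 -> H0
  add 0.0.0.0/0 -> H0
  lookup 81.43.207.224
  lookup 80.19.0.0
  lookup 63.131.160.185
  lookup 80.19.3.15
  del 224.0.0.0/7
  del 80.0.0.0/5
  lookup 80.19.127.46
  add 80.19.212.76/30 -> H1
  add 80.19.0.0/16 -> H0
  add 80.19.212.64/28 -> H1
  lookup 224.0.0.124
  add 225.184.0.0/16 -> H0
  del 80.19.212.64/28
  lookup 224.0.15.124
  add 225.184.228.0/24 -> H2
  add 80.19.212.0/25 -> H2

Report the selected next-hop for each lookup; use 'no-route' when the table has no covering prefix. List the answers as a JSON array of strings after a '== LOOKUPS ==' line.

Apply in order:
  + 80.16.0.0/12 (H1) depth=12
  + 80.19.0.0/16 (H0) depth=16
  + 80.0.0.0/5 (H1) depth=5
  + 80.16.0.0/12 (H2) depth=12
  - 80.16.0.0/12 clear@12
  lookup 80.19.0.0: bits 0101000000010011 walk d0:-→d1:-→d2:-→d3:-→d4:-→d5:H1→d6:-→d7:-→d8:-→d9:-→d10:-→d11:-→d12:-→d13:-→d14:-→d15:-→d16:H0 -> H0
  lookup 80.19.0.3: bits 0101000000010011 walk d0:-→d1:-→d2:-→d3:-→d4:-→d5:H1→d6:-→d7:-→d8:-→d9:-→d10:-→d11:-→d12:-→d13:-→d14:-→d15:-→d16:H0 -> H0
  lookup 80.0.1.143: bits 01010000000 walk d0:-→d1:-→d2:-→d3:-→d4:-→d5:H1→d6:-→d7:-→d8:-→d9:-→d10:-→d11:- -> H1
  + 224.0.0.0/4 (H2) depth=4
  + 224.0.0.0/7 (H2) depth=7
  + 0.0.0.0/0 (H0) depth=0
  + 80.19.212.0/24 (H1) depth=24
  + 80.19.0.0/16 (H2) depth=16
  + 225.176.0.0/12 (H0) depth=12
  + 0.0.0.0/0 (H0) depth=0
  lookup 81.43.207.224: bits 0101000 walk d0:H0→d1:-→d2:-→d3:-→d4:-→d5:H1→d6:-→d7:- -> H1
  lookup 80.19.0.0: bits 0101000000010011 walk d0:H0→d1:-→d2:-→d3:-→d4:-→d5:H1→d6:-→d7:-→d8:-→d9:-→d10:-→d11:-→d12:-→d13:-→d14:-→d15:-→d16:H2 -> H2
  lookup 63.131.160.185: bits 0 walk d0:H0→d1:- -> H0
  lookup 80.19.3.15: bits 0101000000010011 walk d0:H0→d1:-→d2:-→d3:-→d4:-→d5:H1→d6:-→d7:-→d8:-→d9:-→d10:-→d11:-→d12:-→d13:-→d14:-→d15:-→d16:H2 -> H2
  - 224.0.0.0/7 clear@7
  - 80.0.0.0/5 clear@5
  lookup 80.19.127.46: bits 0101000000010011 walk d0:H0→d1:-→d2:-→d3:-→d4:-→d5:-→d6:-→d7:-→d8:-→d9:-→d10:-→d11:-→d12:-→d13:-→d14:-→d15:-→d16:H2 -> H2
  + 80.19.212.76/30 (H1) depth=30
  + 80.19.0.0/16 (H0) depth=16
  + 80.19.212.64/28 (H1) depth=28
  lookup 224.0.0.124: bits 1110000 walk d0:H0→d1:-→d2:-→d3:-→d4:H2→d5:-→d6:-→d7:- -> H2
  + 225.184.0.0/16 (H0) depth=16
  - 80.19.212.64/28 clear@28
  lookup 224.0.15.124: bits 1110000 walk d0:H0→d1:-→d2:-→d3:-→d4:H2→d5:-→d6:-→d7:- -> H2
  + 225.184.228.0/24 (H2) depth=24
  + 80.19.212.0/25 (H2) depth=25

== LOOKUPS ==
["H0","H0","H1","H1","H2","H0","H2","H2","H2","H2"]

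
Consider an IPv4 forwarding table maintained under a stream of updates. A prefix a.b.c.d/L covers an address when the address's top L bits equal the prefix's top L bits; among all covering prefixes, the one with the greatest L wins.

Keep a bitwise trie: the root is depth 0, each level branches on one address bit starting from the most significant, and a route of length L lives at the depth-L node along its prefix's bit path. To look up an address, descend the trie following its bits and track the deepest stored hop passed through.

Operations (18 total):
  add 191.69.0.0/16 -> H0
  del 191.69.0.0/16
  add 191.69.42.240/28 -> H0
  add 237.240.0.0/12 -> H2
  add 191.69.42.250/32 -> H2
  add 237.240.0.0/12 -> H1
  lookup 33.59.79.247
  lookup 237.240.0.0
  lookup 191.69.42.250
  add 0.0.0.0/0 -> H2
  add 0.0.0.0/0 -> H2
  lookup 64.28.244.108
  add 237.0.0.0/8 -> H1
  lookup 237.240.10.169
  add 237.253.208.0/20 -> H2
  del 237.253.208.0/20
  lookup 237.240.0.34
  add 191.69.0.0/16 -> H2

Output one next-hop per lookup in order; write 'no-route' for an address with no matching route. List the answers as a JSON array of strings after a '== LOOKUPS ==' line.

Trace:
  add 191.69.0.0/16 -> H0 at depth 16
  - 191.69.0.0/16 clear@16
  add 191.69.42.240/28 -> H0 at depth 28
  add 237.240.0.0/12 -> H2 at depth 12
  add 191.69.42.250/32 -> H2 at depth 32
  add 237.240.0.0/12 -> H1 at depth 12
  lookup 33.59.79.247: bits ε walk d0:- -> no-route
  lookup 237.240.0.0: bits 111011011111 walk d0:-→d1:-→d2:-→d3:-→d4:-→d5:-→d6:-→d7:-→d8:-→d9:-→d10:-→d11:-→d12:H1 -> H1
  lookup 191.69.42.250: bits 10111111010001010010101011111010 walk d0:-→d1:-→d2:-→d3:-→d4:-→d5:-→d6:-→d7:-→d8:-→d9:-→d10:-→d11:-→d12:-→d13:-→d14:-→d15:-→d16:-→d17:-→d18:-→d19:-→d20:-→d21:-→d22:-→d23:-→d24:-→d25:-→d26:-→d27:-→d28:H0→d29:-→d30:-→d31:-→d32:H2 -> H2
  add 0.0.0.0/0 -> H2 at depth 0
  add 0.0.0.0/0 -> H2 at depth 0
  lookup 64.28.244.108: bits ε walk d0:H2 -> H2
  add 237.0.0.0/8 -> H1 at depth 8
  lookup 237.240.10.169: bits 111011011111 walk d0:H2→d1:-→d2:-→d3:-→d4:-→d5:-→d6:-→d7:-→d8:H1→d9:-→d10:-→d11:-→d12:H1 -> H1
  add 237.253.208.0/20 -> H2 at depth 20
  - 237.253.208.0/20 clear@20
  lookup 237.240.0.34: bits 111011011111 walk d0:H2→d1:-→d2:-→d3:-→d4:-→d5:-→d6:-→d7:-→d8:H1→d9:-→d10:-→d11:-→d12:H1 -> H1
  add 191.69.0.0/16 -> H2 at depth 16

== LOOKUPS ==
["no-route","H1","H2","H2","H1","H1"]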